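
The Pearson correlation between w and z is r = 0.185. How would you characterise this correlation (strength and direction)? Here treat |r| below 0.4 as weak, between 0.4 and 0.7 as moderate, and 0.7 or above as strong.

r = 0.185 > 0 so the relationship is positive.
|r| = 0.185, which falls in the weak range.

weak positive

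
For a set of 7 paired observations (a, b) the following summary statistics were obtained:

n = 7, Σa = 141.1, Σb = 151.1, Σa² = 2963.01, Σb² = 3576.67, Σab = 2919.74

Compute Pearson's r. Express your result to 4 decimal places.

r = (nΣab − ΣaΣb) / √[(nΣa² − (Σa)²)(nΣb² − (Σb)²)]
Numerator: 7×2919.74 − 141.1×151.1 = -882.03
Denominator: √[(20741.07 − 19909.21)(25036.69 − 22831.21)] = √[831.86 × 2205.48] = 1354.4927
r = -882.03 / 1354.4927 ≈ -0.6512

-0.6512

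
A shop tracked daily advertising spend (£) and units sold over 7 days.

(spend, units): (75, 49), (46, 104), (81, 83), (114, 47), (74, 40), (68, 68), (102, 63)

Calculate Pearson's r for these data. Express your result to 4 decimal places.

-0.5837

n = 7, Σx = 560, Σy = 454, Σx² = 47802, Σy² = 32508, Σxy = 34550
nΣxy − ΣxΣy = 241850 − 254240 = -12390
nΣx² − (Σx)² = 334614 − 313600 = 21014; nΣy² − (Σy)² = 227556 − 206116 = 21440
r = -12390 / √(21014 × 21440) = -12390 / 21225.9313 ≈ -0.5837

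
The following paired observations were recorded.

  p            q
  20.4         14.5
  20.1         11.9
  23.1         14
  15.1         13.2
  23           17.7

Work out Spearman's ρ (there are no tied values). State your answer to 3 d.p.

0.600

Rank p: 3, 2, 5, 1, 4
Rank q: 4, 1, 3, 2, 5
d = rank(p) − rank(q): -1, 1, 2, -1, -1; Σd² = 8
ρ = 1 − 6Σd² / [n(n²−1)] = 1 − 6×8 / (5×24) = 1 − 48/120 ≈ 0.600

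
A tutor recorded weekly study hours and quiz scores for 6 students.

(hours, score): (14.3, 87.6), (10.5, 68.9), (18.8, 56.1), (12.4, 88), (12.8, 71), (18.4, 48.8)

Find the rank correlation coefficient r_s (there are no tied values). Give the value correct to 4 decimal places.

-0.5429

Rank hours: 4, 1, 6, 2, 3, 5
Rank score: 5, 3, 2, 6, 4, 1
d = rank(hours) − rank(score): -1, -2, 4, -4, -1, 4; Σd² = 54
ρ = 1 − 6Σd² / [n(n²−1)] = 1 − 6×54 / (6×35) = 1 − 324/210 ≈ -0.5429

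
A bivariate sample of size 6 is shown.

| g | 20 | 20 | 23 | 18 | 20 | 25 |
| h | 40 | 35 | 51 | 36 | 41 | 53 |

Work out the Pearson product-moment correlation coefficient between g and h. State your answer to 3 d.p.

n = 6, Σg = 126, Σh = 256, Σg² = 2678, Σh² = 11212, Σgh = 5466
nΣgh − ΣgΣh = 32796 − 32256 = 540
nΣg² − (Σg)² = 16068 − 15876 = 192; nΣh² − (Σh)² = 67272 − 65536 = 1736
r = 540 / √(192 × 1736) = 540 / 577.3318 ≈ 0.935

0.935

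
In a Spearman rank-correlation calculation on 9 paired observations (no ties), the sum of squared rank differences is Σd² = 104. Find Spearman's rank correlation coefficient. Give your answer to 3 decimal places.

0.133

ρ = 1 − 6Σd² / [n(n²−1)] = 1 − 6×104 / (9×80)
  = 1 − 624/720 = 1 − 0.8667 ≈ 0.133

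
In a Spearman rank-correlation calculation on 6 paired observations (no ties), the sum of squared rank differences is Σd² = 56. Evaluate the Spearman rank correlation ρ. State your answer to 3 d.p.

ρ = 1 − 6Σd² / [n(n²−1)] = 1 − 6×56 / (6×35)
  = 1 − 336/210 = 1 − 1.6000 ≈ -0.600

-0.600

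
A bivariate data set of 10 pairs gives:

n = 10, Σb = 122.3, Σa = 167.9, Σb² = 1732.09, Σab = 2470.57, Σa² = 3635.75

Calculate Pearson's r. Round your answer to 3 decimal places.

r = (nΣab − ΣaΣb) / √[(nΣa² − (Σa)²)(nΣb² − (Σb)²)]
Numerator: 10×2470.57 − 167.9×122.3 = 4171.53
Denominator: √[(36357.5 − 28190.41)(17320.9 − 14957.29)] = √[8167.09 × 2363.61] = 4393.6108
r = 4171.53 / 4393.6108 ≈ 0.949

0.949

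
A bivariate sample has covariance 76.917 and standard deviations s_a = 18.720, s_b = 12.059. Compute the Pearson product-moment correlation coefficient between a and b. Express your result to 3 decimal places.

0.341

r = Cov(a,b) / (s_a · s_b) = 76.917 / (18.720 × 12.059)
  = 76.917 / 225.7445 ≈ 0.341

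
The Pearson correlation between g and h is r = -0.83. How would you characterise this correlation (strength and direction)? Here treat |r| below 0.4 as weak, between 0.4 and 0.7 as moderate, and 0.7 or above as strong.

r = -0.83 < 0 so the relationship is negative.
|r| = 0.83, which falls in the strong range.

strong negative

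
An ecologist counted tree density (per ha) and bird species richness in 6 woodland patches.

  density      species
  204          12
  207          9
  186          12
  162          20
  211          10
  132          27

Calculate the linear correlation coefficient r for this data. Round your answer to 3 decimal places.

-0.978

n = 6, Σx = 1102, Σy = 90, Σx² = 207250, Σy² = 1598, Σxy = 15457
nΣxy − ΣxΣy = 92742 − 99180 = -6438
nΣx² − (Σx)² = 1243500 − 1214404 = 29096; nΣy² − (Σy)² = 9588 − 8100 = 1488
r = -6438 / √(29096 × 1488) = -6438 / 6579.8821 ≈ -0.978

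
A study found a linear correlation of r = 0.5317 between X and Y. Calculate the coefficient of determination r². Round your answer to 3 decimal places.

0.283

r² = (0.5317)² = 0.283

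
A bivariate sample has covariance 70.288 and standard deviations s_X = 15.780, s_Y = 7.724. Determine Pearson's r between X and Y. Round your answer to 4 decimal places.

0.5767

r = Cov(X,Y) / (s_X · s_Y) = 70.288 / (15.780 × 7.724)
  = 70.288 / 121.8847 ≈ 0.5767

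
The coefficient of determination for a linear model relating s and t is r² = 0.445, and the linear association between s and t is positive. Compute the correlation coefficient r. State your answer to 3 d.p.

0.667

|r| = √0.445 = 0.667
The association is positive, so r = 0.667.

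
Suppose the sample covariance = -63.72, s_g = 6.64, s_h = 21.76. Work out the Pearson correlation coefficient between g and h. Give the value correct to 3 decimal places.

r = Cov(g,h) / (s_g · s_h) = -63.72 / (6.64 × 21.76)
  = -63.72 / 144.4864 ≈ -0.441

-0.441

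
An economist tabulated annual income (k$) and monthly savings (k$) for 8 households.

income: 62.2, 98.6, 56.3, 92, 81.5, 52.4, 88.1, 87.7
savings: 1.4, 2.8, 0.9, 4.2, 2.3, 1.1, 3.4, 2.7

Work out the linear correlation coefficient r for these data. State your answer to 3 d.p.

0.885

n = 8, Σx = 618.8, Σy = 18.8, Σx² = 50065.4, Σy² = 53.6, Σxy = 1581.65
nΣxy − ΣxΣy = 12653.2 − 11633.44 = 1019.76
nΣx² − (Σx)² = 400523.2 − 382913.44 = 17609.76; nΣy² − (Σy)² = 428.8 − 353.44 = 75.36
r = 1019.76 / √(17609.76 × 75.36) = 1019.76 / 1151.9859 ≈ 0.885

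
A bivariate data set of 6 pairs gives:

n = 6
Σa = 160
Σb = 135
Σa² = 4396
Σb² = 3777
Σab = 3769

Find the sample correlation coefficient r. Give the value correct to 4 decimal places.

r = (nΣab − ΣaΣb) / √[(nΣa² − (Σa)²)(nΣb² − (Σb)²)]
Numerator: 6×3769 − 160×135 = 1014
Denominator: √[(26376 − 25600)(22662 − 18225)] = √[776 × 4437] = 1855.5624
r = 1014 / 1855.5624 ≈ 0.5465

0.5465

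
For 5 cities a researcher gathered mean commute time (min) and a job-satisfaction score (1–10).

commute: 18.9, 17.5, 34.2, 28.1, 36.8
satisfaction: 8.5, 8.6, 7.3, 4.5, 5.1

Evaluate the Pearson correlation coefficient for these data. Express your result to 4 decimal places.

n = 5, Σx = 135.5, Σy = 34, Σx² = 3976.95, Σy² = 245.76, Σxy = 874.94
nΣxy − ΣxΣy = 4374.7 − 4607 = -232.3
nΣx² − (Σx)² = 19884.75 − 18360.25 = 1524.5; nΣy² − (Σy)² = 1228.8 − 1156 = 72.8
r = -232.3 / √(1524.5 × 72.8) = -232.3 / 333.1420 ≈ -0.6973

-0.6973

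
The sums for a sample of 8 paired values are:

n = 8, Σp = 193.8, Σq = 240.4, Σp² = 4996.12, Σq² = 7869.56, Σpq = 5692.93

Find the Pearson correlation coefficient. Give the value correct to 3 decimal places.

-0.296

r = (nΣpq − ΣpΣq) / √[(nΣp² − (Σp)²)(nΣq² − (Σq)²)]
Numerator: 8×5692.93 − 193.8×240.4 = -1046.08
Denominator: √[(39968.96 − 37558.44)(62956.48 − 57792.16)] = √[2410.52 × 5164.32] = 3528.2711
r = -1046.08 / 3528.2711 ≈ -0.296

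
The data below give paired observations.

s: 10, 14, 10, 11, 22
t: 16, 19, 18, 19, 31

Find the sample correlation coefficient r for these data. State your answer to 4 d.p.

n = 5, Σs = 67, Σt = 103, Σs² = 1001, Σt² = 2263, Σst = 1497
nΣst − ΣsΣt = 7485 − 6901 = 584
nΣs² − (Σs)² = 5005 − 4489 = 516; nΣt² − (Σt)² = 11315 − 10609 = 706
r = 584 / √(516 × 706) = 584 / 603.5694 ≈ 0.9676

0.9676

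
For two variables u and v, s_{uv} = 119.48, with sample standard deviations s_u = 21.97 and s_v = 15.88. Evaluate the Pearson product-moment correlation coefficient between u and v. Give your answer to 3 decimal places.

r = Cov(u,v) / (s_u · s_v) = 119.48 / (21.97 × 15.88)
  = 119.48 / 348.8836 ≈ 0.342

0.342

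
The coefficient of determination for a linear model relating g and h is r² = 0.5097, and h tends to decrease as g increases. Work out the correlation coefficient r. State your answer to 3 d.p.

|r| = √0.5097 = 0.714
The association is negative, so r = −0.714.

-0.714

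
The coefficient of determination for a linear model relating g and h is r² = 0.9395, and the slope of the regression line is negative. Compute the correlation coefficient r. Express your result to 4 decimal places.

-0.9693

|r| = √0.9395 = 0.9693
The association is negative, so r = −0.9693.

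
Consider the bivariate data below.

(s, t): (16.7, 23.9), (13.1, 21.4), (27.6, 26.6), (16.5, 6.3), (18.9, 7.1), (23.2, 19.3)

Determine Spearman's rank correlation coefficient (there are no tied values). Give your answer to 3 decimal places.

0.371

Rank s: 3, 1, 6, 2, 4, 5
Rank t: 5, 4, 6, 1, 2, 3
d = rank(s) − rank(t): -2, -3, 0, 1, 2, 2; Σd² = 22
ρ = 1 − 6Σd² / [n(n²−1)] = 1 − 6×22 / (6×35) = 1 − 132/210 ≈ 0.371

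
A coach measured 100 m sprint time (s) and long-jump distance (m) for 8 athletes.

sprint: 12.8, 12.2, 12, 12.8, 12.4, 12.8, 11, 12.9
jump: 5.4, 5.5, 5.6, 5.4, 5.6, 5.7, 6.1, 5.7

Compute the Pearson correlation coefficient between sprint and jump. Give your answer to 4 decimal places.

n = 8, Σx = 98.9, Σy = 45, Σx² = 1225.53, Σy² = 253.48, Σxy = 555.57
nΣxy − ΣxΣy = 4444.56 − 4450.5 = -5.94
nΣx² − (Σx)² = 9804.24 − 9781.21 = 23.03; nΣy² − (Σy)² = 2027.84 − 2025 = 2.84
r = -5.94 / √(23.03 × 2.84) = -5.94 / 8.0873 ≈ -0.7345

-0.7345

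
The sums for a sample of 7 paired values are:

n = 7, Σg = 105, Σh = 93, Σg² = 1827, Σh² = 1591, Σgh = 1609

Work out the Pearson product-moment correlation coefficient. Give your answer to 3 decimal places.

0.715

r = (nΣgh − ΣgΣh) / √[(nΣg² − (Σg)²)(nΣh² − (Σh)²)]
Numerator: 7×1609 − 105×93 = 1498
Denominator: √[(12789 − 11025)(11137 − 8649)] = √[1764 × 2488] = 2094.9539
r = 1498 / 2094.9539 ≈ 0.715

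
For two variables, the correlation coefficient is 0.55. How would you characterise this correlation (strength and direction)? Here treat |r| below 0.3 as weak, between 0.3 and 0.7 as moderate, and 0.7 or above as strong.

r = 0.55 > 0 so the relationship is positive.
|r| = 0.55, which falls in the moderate range.

moderate positive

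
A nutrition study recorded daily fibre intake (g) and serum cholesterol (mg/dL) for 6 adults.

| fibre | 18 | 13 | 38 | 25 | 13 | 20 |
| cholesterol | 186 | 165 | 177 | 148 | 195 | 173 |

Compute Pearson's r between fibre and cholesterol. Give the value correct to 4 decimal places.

n = 6, Σx = 127, Σy = 1044, Σx² = 3131, Σy² = 183008, Σxy = 21914
nΣxy − ΣxΣy = 131484 − 132588 = -1104
nΣx² − (Σx)² = 18786 − 16129 = 2657; nΣy² − (Σy)² = 1098048 − 1089936 = 8112
r = -1104 / √(2657 × 8112) = -1104 / 4642.5838 ≈ -0.2378

-0.2378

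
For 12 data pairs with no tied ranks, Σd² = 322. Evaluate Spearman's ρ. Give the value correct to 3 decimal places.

ρ = 1 − 6Σd² / [n(n²−1)] = 1 − 6×322 / (12×143)
  = 1 − 1932/1716 = 1 − 1.1259 ≈ -0.126

-0.126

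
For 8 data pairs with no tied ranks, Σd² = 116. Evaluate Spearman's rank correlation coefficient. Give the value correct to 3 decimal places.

-0.381

ρ = 1 − 6Σd² / [n(n²−1)] = 1 − 6×116 / (8×63)
  = 1 − 696/504 = 1 − 1.3810 ≈ -0.381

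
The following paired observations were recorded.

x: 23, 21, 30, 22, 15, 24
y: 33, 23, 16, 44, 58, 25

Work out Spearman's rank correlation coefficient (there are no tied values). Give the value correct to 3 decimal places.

Rank x: 4, 2, 6, 3, 1, 5
Rank y: 4, 2, 1, 5, 6, 3
d = rank(x) − rank(y): 0, 0, 5, -2, -5, 2; Σd² = 58
ρ = 1 − 6Σd² / [n(n²−1)] = 1 − 6×58 / (6×35) = 1 − 348/210 ≈ -0.657

-0.657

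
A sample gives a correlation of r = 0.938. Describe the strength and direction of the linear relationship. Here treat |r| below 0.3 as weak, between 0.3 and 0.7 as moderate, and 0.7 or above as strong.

strong positive

r = 0.938 > 0 so the relationship is positive.
|r| = 0.938, which falls in the strong range.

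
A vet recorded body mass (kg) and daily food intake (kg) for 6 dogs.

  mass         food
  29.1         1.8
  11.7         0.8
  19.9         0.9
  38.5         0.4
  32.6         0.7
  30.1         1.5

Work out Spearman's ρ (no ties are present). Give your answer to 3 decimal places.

-0.486

Rank mass: 3, 1, 2, 6, 5, 4
Rank food: 6, 3, 4, 1, 2, 5
d = rank(mass) − rank(food): -3, -2, -2, 5, 3, -1; Σd² = 52
ρ = 1 − 6Σd² / [n(n²−1)] = 1 − 6×52 / (6×35) = 1 − 312/210 ≈ -0.486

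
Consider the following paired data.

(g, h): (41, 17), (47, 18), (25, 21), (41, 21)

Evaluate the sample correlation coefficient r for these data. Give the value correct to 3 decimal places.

-0.608

n = 4, Σg = 154, Σh = 77, Σg² = 6196, Σh² = 1495, Σgh = 2929
nΣgh − ΣgΣh = 11716 − 11858 = -142
nΣg² − (Σg)² = 24784 − 23716 = 1068; nΣh² − (Σh)² = 5980 − 5929 = 51
r = -142 / √(1068 × 51) = -142 / 233.3838 ≈ -0.608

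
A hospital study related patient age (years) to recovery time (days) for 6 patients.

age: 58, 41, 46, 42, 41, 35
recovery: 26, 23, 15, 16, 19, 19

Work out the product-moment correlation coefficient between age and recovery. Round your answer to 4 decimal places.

n = 6, Σx = 263, Σy = 118, Σx² = 11831, Σy² = 2408, Σxy = 5257
nΣxy − ΣxΣy = 31542 − 31034 = 508
nΣx² − (Σx)² = 70986 − 69169 = 1817; nΣy² − (Σy)² = 14448 − 13924 = 524
r = 508 / √(1817 × 524) = 508 / 975.7602 ≈ 0.5206

0.5206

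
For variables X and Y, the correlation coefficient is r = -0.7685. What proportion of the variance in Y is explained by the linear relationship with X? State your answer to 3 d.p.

0.591

r² = (-0.7685)² = 0.591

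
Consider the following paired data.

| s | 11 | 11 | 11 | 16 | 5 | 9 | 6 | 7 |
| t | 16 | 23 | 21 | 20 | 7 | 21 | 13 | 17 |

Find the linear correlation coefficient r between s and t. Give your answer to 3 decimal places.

0.690

n = 8, Σs = 76, Σt = 138, Σs² = 810, Σt² = 2574, Σst = 1401
nΣst − ΣsΣt = 11208 − 10488 = 720
nΣs² − (Σs)² = 6480 − 5776 = 704; nΣt² − (Σt)² = 20592 − 19044 = 1548
r = 720 / √(704 × 1548) = 720 / 1043.9310 ≈ 0.690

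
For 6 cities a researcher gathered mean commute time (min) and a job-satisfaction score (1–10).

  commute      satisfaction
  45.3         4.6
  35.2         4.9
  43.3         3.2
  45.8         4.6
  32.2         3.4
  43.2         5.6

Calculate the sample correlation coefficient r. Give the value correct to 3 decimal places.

0.290

n = 6, Σx = 245, Σy = 26.3, Σx² = 10166.74, Σy² = 119.49, Σxy = 1081.5
nΣxy − ΣxΣy = 6489 − 6443.5 = 45.5
nΣx² − (Σx)² = 61000.44 − 60025 = 975.44; nΣy² − (Σy)² = 716.94 − 691.69 = 25.25
r = 45.5 / √(975.44 × 25.25) = 45.5 / 156.9390 ≈ 0.290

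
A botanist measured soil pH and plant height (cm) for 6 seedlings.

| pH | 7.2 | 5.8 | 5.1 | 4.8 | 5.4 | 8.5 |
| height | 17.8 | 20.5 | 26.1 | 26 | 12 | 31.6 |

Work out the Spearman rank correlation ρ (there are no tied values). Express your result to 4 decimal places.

Rank pH: 5, 4, 2, 1, 3, 6
Rank height: 2, 3, 5, 4, 1, 6
d = rank(pH) − rank(height): 3, 1, -3, -3, 2, 0; Σd² = 32
ρ = 1 − 6Σd² / [n(n²−1)] = 1 − 6×32 / (6×35) = 1 − 192/210 ≈ 0.0857

0.0857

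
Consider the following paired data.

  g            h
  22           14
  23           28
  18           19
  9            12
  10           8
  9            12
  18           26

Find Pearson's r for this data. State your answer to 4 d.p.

0.7336

n = 7, Σg = 109, Σh = 119, Σg² = 1923, Σh² = 2369, Σgh = 2058
nΣgh − ΣgΣh = 14406 − 12971 = 1435
nΣg² − (Σg)² = 13461 − 11881 = 1580; nΣh² − (Σh)² = 16583 − 14161 = 2422
r = 1435 / √(1580 × 2422) = 1435 / 1956.2106 ≈ 0.7336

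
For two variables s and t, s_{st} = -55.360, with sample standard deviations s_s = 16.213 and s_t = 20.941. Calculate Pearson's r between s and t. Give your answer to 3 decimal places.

-0.163

r = Cov(s,t) / (s_s · s_t) = -55.360 / (16.213 × 20.941)
  = -55.360 / 339.5164 ≈ -0.163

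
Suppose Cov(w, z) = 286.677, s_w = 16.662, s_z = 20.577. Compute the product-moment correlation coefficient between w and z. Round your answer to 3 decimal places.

r = Cov(w,z) / (s_w · s_z) = 286.677 / (16.662 × 20.577)
  = 286.677 / 342.8540 ≈ 0.836

0.836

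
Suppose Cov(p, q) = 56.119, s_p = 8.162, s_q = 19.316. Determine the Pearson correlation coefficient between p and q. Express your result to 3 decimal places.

0.356

r = Cov(p,q) / (s_p · s_q) = 56.119 / (8.162 × 19.316)
  = 56.119 / 157.6572 ≈ 0.356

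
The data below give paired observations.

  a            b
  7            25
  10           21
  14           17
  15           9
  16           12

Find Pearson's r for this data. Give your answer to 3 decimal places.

-0.932

n = 5, Σa = 62, Σb = 84, Σa² = 826, Σb² = 1580, Σab = 950
nΣab − ΣaΣb = 4750 − 5208 = -458
nΣa² − (Σa)² = 4130 − 3844 = 286; nΣb² − (Σb)² = 7900 − 7056 = 844
r = -458 / √(286 × 844) = -458 / 491.3085 ≈ -0.932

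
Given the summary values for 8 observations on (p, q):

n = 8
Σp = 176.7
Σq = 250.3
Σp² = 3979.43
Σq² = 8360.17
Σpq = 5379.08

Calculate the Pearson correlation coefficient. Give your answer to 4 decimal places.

r = (nΣpq − ΣpΣq) / √[(nΣp² − (Σp)²)(nΣq² − (Σq)²)]
Numerator: 8×5379.08 − 176.7×250.3 = -1195.37
Denominator: √[(31835.44 − 31222.89)(66881.36 − 62650.09)] = √[612.55 × 4231.27] = 1609.9268
r = -1195.37 / 1609.9268 ≈ -0.7425

-0.7425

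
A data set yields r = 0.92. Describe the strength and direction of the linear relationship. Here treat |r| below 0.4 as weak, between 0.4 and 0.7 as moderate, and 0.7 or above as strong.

strong positive

r = 0.92 > 0 so the relationship is positive.
|r| = 0.92, which falls in the strong range.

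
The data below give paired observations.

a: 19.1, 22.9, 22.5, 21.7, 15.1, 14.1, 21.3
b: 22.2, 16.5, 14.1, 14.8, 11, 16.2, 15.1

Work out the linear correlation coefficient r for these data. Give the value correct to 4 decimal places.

n = 7, Σa = 136.7, Σb = 109.9, Σa² = 2746.87, Σb² = 1794.39, Σab = 2156.43
nΣab − ΣaΣb = 15095.01 − 15023.33 = 71.68
nΣa² − (Σa)² = 19228.09 − 18686.89 = 541.2; nΣb² − (Σb)² = 12560.73 − 12078.01 = 482.72
r = 71.68 / √(541.2 × 482.72) = 71.68 / 511.1243 ≈ 0.1402

0.1402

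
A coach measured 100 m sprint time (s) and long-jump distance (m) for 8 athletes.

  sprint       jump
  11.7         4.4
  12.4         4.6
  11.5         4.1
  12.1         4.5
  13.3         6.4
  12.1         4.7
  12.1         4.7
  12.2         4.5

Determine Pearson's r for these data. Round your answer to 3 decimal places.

0.933

n = 8, Σx = 97.4, Σy = 37.9, Σx² = 1187.86, Σy² = 182.97, Σxy = 463.88
nΣxy − ΣxΣy = 3711.04 − 3691.46 = 19.58
nΣx² − (Σx)² = 9502.88 − 9486.76 = 16.12; nΣy² − (Σy)² = 1463.76 − 1436.41 = 27.35
r = 19.58 / √(16.12 × 27.35) = 19.58 / 20.9972 ≈ 0.933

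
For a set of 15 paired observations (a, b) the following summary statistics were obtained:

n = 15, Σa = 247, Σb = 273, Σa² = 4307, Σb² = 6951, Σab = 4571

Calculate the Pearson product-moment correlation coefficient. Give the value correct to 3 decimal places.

0.110

r = (nΣab − ΣaΣb) / √[(nΣa² − (Σa)²)(nΣb² − (Σb)²)]
Numerator: 15×4571 − 247×273 = 1134
Denominator: √[(64605 − 61009)(104265 − 74529)] = √[3596 × 29736] = 10340.7280
r = 1134 / 10340.7280 ≈ 0.110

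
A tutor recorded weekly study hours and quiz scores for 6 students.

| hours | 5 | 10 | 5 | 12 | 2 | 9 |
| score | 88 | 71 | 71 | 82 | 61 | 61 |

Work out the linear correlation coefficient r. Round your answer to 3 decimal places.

0.241

n = 6, Σx = 43, Σy = 434, Σx² = 379, Σy² = 31992, Σxy = 3160
nΣxy − ΣxΣy = 18960 − 18662 = 298
nΣx² − (Σx)² = 2274 − 1849 = 425; nΣy² − (Σy)² = 191952 − 188356 = 3596
r = 298 / √(425 × 3596) = 298 / 1236.2443 ≈ 0.241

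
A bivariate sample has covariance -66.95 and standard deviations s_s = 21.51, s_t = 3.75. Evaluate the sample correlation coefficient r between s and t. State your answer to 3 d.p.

r = Cov(s,t) / (s_s · s_t) = -66.95 / (21.51 × 3.75)
  = -66.95 / 80.6625 ≈ -0.830

-0.830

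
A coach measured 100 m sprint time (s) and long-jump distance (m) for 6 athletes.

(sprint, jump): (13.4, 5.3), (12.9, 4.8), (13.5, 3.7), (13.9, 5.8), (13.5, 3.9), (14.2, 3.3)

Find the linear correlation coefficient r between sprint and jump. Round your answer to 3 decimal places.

-0.258

n = 6, Σx = 81.4, Σy = 26.8, Σx² = 1105.32, Σy² = 124.56, Σxy = 363.02
nΣxy − ΣxΣy = 2178.12 − 2181.52 = -3.4
nΣx² − (Σx)² = 6631.92 − 6625.96 = 5.96; nΣy² − (Σy)² = 747.36 − 718.24 = 29.12
r = -3.4 / √(5.96 × 29.12) = -3.4 / 13.1740 ≈ -0.258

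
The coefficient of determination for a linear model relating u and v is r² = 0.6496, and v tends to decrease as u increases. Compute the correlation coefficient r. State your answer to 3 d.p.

|r| = √0.6496 = 0.806
The association is negative, so r = −0.806.

-0.806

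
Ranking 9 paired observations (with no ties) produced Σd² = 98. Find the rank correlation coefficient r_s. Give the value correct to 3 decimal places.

0.183

ρ = 1 − 6Σd² / [n(n²−1)] = 1 − 6×98 / (9×80)
  = 1 − 588/720 = 1 − 0.8167 ≈ 0.183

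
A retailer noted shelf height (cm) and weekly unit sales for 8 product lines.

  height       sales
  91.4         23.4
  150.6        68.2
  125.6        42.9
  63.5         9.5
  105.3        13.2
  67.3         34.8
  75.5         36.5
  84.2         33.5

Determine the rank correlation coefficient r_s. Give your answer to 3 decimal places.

0.548

Rank height: 5, 8, 7, 1, 6, 2, 3, 4
Rank sales: 3, 8, 7, 1, 2, 5, 6, 4
d = rank(height) − rank(sales): 2, 0, 0, 0, 4, -3, -3, 0; Σd² = 38
ρ = 1 − 6Σd² / [n(n²−1)] = 1 − 6×38 / (8×63) = 1 − 228/504 ≈ 0.548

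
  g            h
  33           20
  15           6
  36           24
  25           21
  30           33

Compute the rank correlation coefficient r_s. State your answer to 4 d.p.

Rank g: 4, 1, 5, 2, 3
Rank h: 2, 1, 4, 3, 5
d = rank(g) − rank(h): 2, 0, 1, -1, -2; Σd² = 10
ρ = 1 − 6Σd² / [n(n²−1)] = 1 − 6×10 / (5×24) = 1 − 60/120 ≈ 0.5000

0.5000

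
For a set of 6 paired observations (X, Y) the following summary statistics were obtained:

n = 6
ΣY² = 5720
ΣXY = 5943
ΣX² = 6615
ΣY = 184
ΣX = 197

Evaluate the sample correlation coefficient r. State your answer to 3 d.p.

-0.923

r = (nΣXY − ΣXΣY) / √[(nΣX² − (ΣX)²)(nΣY² − (ΣY)²)]
Numerator: 6×5943 − 197×184 = -590
Denominator: √[(39690 − 38809)(34320 − 33856)] = √[881 × 464] = 639.3622
r = -590 / 639.3622 ≈ -0.923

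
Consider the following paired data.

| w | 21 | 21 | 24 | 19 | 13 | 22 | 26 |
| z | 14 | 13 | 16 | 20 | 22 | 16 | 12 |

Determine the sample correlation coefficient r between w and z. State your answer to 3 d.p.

-0.832

n = 7, Σw = 146, Σz = 113, Σw² = 3148, Σz² = 1905, Σwz = 2281
nΣwz − ΣwΣz = 15967 − 16498 = -531
nΣw² − (Σw)² = 22036 − 21316 = 720; nΣz² − (Σz)² = 13335 − 12769 = 566
r = -531 / √(720 × 566) = -531 / 638.3729 ≈ -0.832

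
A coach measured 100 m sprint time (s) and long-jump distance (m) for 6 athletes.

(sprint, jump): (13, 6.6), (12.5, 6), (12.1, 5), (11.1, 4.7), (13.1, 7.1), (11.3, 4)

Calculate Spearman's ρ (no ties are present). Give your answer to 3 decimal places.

Rank sprint: 5, 4, 3, 1, 6, 2
Rank jump: 5, 4, 3, 2, 6, 1
d = rank(sprint) − rank(jump): 0, 0, 0, -1, 0, 1; Σd² = 2
ρ = 1 − 6Σd² / [n(n²−1)] = 1 − 6×2 / (6×35) = 1 − 12/210 ≈ 0.943

0.943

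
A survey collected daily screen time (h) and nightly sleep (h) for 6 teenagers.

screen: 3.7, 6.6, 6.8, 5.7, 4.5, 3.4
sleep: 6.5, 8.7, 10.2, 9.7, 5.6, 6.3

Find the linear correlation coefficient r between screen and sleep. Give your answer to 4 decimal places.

0.8603

n = 6, Σx = 30.7, Σy = 47, Σx² = 167.79, Σy² = 387.12, Σxy = 252.74
nΣxy − ΣxΣy = 1516.44 − 1442.9 = 73.54
nΣx² − (Σx)² = 1006.74 − 942.49 = 64.25; nΣy² − (Σy)² = 2322.72 − 2209 = 113.72
r = 73.54 / √(64.25 × 113.72) = 73.54 / 85.4781 ≈ 0.8603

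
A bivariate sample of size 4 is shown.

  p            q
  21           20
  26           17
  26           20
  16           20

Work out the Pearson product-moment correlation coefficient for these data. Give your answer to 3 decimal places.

-0.522

n = 4, Σp = 89, Σq = 77, Σp² = 2049, Σq² = 1489, Σpq = 1702
nΣpq − ΣpΣq = 6808 − 6853 = -45
nΣp² − (Σp)² = 8196 − 7921 = 275; nΣq² − (Σq)² = 5956 − 5929 = 27
r = -45 / √(275 × 27) = -45 / 86.1684 ≈ -0.522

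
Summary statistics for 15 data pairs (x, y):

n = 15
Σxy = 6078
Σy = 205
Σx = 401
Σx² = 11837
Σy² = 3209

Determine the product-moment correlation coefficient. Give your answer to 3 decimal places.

r = (nΣxy − ΣxΣy) / √[(nΣx² − (Σx)²)(nΣy² − (Σy)²)]
Numerator: 15×6078 − 401×205 = 8965
Denominator: √[(177555 − 160801)(48135 − 42025)] = √[16754 × 6110] = 10117.6549
r = 8965 / 10117.6549 ≈ 0.886

0.886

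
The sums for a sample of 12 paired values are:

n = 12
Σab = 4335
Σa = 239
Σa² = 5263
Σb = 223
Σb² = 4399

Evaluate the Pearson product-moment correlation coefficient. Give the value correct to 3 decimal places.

-0.297

r = (nΣab − ΣaΣb) / √[(nΣa² − (Σa)²)(nΣb² − (Σb)²)]
Numerator: 12×4335 − 239×223 = -1277
Denominator: √[(63156 − 57121)(52788 − 49729)] = √[6035 × 3059] = 4296.6341
r = -1277 / 4296.6341 ≈ -0.297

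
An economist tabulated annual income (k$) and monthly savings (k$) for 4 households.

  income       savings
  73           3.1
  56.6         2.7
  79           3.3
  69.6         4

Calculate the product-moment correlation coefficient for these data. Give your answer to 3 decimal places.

n = 4, Σx = 278.2, Σy = 13.1, Σx² = 19617.72, Σy² = 43.79, Σxy = 918.22
nΣxy − ΣxΣy = 3672.88 − 3644.42 = 28.46
nΣx² − (Σx)² = 78470.88 − 77395.24 = 1075.64; nΣy² − (Σy)² = 175.16 − 171.61 = 3.55
r = 28.46 / √(1075.64 × 3.55) = 28.46 / 61.7942 ≈ 0.461

0.461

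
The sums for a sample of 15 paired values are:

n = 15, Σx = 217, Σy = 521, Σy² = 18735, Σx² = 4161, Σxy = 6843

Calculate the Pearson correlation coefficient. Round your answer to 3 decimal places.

r = (nΣxy − ΣxΣy) / √[(nΣx² − (Σx)²)(nΣy² − (Σy)²)]
Numerator: 15×6843 − 217×521 = -10412
Denominator: √[(62415 − 47089)(281025 − 271441)] = √[15326 × 9584] = 12119.5868
r = -10412 / 12119.5868 ≈ -0.859

-0.859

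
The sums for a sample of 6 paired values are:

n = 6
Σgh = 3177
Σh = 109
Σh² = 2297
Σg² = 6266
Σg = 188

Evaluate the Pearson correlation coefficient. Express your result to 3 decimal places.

r = (nΣgh − ΣgΣh) / √[(nΣg² − (Σg)²)(nΣh² − (Σh)²)]
Numerator: 6×3177 − 188×109 = -1430
Denominator: √[(37596 − 35344)(13782 − 11881)] = √[2252 × 1901] = 2069.0703
r = -1430 / 2069.0703 ≈ -0.691

-0.691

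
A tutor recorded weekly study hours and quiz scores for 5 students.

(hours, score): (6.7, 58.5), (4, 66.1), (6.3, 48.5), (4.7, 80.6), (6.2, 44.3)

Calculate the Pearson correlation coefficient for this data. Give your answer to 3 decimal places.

n = 5, Σx = 27.9, Σy = 298, Σx² = 161.11, Σy² = 18602.56, Σxy = 1615.38
nΣxy − ΣxΣy = 8076.9 − 8314.2 = -237.3
nΣx² − (Σx)² = 805.55 − 778.41 = 27.14; nΣy² − (Σy)² = 93012.8 − 88804 = 4208.8
r = -237.3 / √(27.14 × 4208.8) = -237.3 / 337.9746 ≈ -0.702

-0.702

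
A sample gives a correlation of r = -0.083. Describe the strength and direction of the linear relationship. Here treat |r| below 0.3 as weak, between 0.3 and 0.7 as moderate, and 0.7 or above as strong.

r = -0.083 < 0 so the relationship is negative.
|r| = 0.083, which falls in the weak range.

weak negative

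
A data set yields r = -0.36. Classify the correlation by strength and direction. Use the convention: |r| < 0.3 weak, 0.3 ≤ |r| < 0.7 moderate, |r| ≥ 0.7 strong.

moderate negative

r = -0.36 < 0 so the relationship is negative.
|r| = 0.36, which falls in the moderate range.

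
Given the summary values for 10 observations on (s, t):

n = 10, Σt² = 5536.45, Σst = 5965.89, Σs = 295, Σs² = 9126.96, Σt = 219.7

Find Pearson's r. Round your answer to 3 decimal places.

r = (nΣst − ΣsΣt) / √[(nΣs² − (Σs)²)(nΣt² − (Σt)²)]
Numerator: 10×5965.89 − 295×219.7 = -5152.6
Denominator: √[(91269.6 − 87025)(55364.5 − 48268.09)] = √[4244.6 × 7096.41] = 5488.2986
r = -5152.6 / 5488.2986 ≈ -0.939

-0.939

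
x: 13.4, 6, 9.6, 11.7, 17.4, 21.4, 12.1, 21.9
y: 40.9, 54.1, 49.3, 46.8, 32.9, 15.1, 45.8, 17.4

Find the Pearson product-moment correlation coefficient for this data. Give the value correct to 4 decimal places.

-0.9778

n = 8, Σx = 113.5, Σy = 302.3, Σx² = 1831.35, Σy² = 12931.17, Σxy = 3724.34
nΣxy − ΣxΣy = 29794.72 − 34311.05 = -4516.33
nΣx² − (Σx)² = 14650.8 − 12882.25 = 1768.55; nΣy² − (Σy)² = 103449.36 − 91385.29 = 12064.07
r = -4516.33 / √(1768.55 × 12064.07) = -4516.33 / 4619.0812 ≈ -0.9778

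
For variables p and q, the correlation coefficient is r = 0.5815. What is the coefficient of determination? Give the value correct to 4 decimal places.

r² = (0.5815)² = 0.3381

0.3381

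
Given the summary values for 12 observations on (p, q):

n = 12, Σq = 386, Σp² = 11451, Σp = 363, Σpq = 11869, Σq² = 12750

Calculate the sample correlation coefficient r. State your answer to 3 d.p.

r = (nΣpq − ΣpΣq) / √[(nΣp² − (Σp)²)(nΣq² − (Σq)²)]
Numerator: 12×11869 − 363×386 = 2310
Denominator: √[(137412 − 131769)(153000 − 148996)] = √[5643 × 4004] = 4753.3748
r = 2310 / 4753.3748 ≈ 0.486

0.486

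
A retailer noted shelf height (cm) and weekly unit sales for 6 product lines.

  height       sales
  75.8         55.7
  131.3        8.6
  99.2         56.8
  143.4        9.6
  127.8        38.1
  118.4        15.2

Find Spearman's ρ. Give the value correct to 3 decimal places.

-0.829

Rank height: 1, 5, 2, 6, 4, 3
Rank sales: 5, 1, 6, 2, 4, 3
d = rank(height) − rank(sales): -4, 4, -4, 4, 0, 0; Σd² = 64
ρ = 1 − 6Σd² / [n(n²−1)] = 1 − 6×64 / (6×35) = 1 − 384/210 ≈ -0.829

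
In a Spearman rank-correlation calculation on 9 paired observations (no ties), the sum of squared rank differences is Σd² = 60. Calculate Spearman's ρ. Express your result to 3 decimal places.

ρ = 1 − 6Σd² / [n(n²−1)] = 1 − 6×60 / (9×80)
  = 1 − 360/720 = 1 − 0.5000 ≈ 0.500

0.500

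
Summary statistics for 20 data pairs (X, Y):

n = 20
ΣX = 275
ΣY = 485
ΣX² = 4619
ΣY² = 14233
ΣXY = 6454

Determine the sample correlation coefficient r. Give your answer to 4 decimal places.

-0.1492

r = (nΣXY − ΣXΣY) / √[(nΣX² − (ΣX)²)(nΣY² − (ΣY)²)]
Numerator: 20×6454 − 275×485 = -4295
Denominator: √[(92380 − 75625)(284660 − 235225)] = √[16755 × 49435] = 28779.9136
r = -4295 / 28779.9136 ≈ -0.1492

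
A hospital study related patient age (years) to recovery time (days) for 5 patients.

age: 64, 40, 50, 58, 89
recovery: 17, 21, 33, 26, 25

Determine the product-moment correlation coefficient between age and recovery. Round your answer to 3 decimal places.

-0.076

n = 5, Σx = 301, Σy = 122, Σx² = 19481, Σy² = 3120, Σxy = 7311
nΣxy − ΣxΣy = 36555 − 36722 = -167
nΣx² − (Σx)² = 97405 − 90601 = 6804; nΣy² − (Σy)² = 15600 − 14884 = 716
r = -167 / √(6804 × 716) = -167 / 2207.1846 ≈ -0.076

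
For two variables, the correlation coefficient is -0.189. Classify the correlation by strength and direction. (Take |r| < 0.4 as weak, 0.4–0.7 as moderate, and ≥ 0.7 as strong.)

weak negative

r = -0.189 < 0 so the relationship is negative.
|r| = 0.189, which falls in the weak range.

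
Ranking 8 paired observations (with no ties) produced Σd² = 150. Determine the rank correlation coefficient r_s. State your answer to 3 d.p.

-0.786

ρ = 1 − 6Σd² / [n(n²−1)] = 1 − 6×150 / (8×63)
  = 1 − 900/504 = 1 − 1.7857 ≈ -0.786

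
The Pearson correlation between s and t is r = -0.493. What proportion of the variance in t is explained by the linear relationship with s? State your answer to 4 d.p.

0.2430

r² = (-0.493)² = 0.2430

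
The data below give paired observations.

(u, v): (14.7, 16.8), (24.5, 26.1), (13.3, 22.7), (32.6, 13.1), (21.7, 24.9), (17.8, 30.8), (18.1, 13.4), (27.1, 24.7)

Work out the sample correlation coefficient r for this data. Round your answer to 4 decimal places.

n = 8, Σu = 169.8, Σv = 172.5, Σu² = 3905.74, Σv² = 4008.65, Σuv = 3615.86
nΣuv − ΣuΣv = 28926.88 − 29290.5 = -363.62
nΣu² − (Σu)² = 31245.92 − 28832.04 = 2413.88; nΣv² − (Σv)² = 32069.2 − 29756.25 = 2312.95
r = -363.62 / √(2413.88 × 2312.95) = -363.62 / 2362.8762 ≈ -0.1539

-0.1539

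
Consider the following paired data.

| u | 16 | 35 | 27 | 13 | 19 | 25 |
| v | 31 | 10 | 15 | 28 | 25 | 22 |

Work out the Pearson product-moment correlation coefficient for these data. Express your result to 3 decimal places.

n = 6, Σu = 135, Σv = 131, Σu² = 3365, Σv² = 3179, Σuv = 2640
nΣuv − ΣuΣv = 15840 − 17685 = -1845
nΣu² − (Σu)² = 20190 − 18225 = 1965; nΣv² − (Σv)² = 19074 − 17161 = 1913
r = -1845 / √(1965 × 1913) = -1845 / 1938.8257 ≈ -0.952

-0.952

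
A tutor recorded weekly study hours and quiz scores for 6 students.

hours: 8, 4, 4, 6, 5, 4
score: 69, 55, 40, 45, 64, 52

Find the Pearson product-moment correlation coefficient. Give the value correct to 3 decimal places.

0.576

n = 6, Σx = 31, Σy = 325, Σx² = 173, Σy² = 18211, Σxy = 1730
nΣxy − ΣxΣy = 10380 − 10075 = 305
nΣx² − (Σx)² = 1038 − 961 = 77; nΣy² − (Σy)² = 109266 − 105625 = 3641
r = 305 / √(77 × 3641) = 305 / 529.4875 ≈ 0.576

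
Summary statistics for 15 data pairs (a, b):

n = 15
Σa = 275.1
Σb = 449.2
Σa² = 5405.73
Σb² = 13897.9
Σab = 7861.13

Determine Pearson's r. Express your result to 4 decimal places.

-0.9410

r = (nΣab − ΣaΣb) / √[(nΣa² − (Σa)²)(nΣb² − (Σb)²)]
Numerator: 15×7861.13 − 275.1×449.2 = -5657.97
Denominator: √[(81085.95 − 75680.01)(208468.5 − 201780.64)] = √[5405.94 × 6687.86] = 6012.8338
r = -5657.97 / 6012.8338 ≈ -0.9410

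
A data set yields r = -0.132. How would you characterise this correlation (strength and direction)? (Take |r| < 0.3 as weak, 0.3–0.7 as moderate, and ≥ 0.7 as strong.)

weak negative

r = -0.132 < 0 so the relationship is negative.
|r| = 0.132, which falls in the weak range.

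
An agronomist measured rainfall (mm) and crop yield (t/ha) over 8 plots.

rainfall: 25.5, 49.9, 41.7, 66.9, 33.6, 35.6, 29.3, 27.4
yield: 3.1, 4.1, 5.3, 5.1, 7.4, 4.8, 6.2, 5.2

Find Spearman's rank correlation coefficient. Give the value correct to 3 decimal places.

-0.024

Rank rainfall: 1, 7, 6, 8, 4, 5, 3, 2
Rank yield: 1, 2, 6, 4, 8, 3, 7, 5
d = rank(rainfall) − rank(yield): 0, 5, 0, 4, -4, 2, -4, -3; Σd² = 86
ρ = 1 − 6Σd² / [n(n²−1)] = 1 − 6×86 / (8×63) = 1 − 516/504 ≈ -0.024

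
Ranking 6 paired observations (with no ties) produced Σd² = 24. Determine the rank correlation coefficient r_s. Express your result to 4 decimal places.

0.3143

ρ = 1 − 6Σd² / [n(n²−1)] = 1 − 6×24 / (6×35)
  = 1 − 144/210 = 1 − 0.68571 ≈ 0.3143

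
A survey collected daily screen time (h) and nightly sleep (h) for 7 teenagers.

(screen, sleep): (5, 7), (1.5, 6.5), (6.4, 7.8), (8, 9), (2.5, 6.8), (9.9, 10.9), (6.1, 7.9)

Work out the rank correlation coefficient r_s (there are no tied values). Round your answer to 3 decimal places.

0.964

Rank screen: 3, 1, 5, 6, 2, 7, 4
Rank sleep: 3, 1, 4, 6, 2, 7, 5
d = rank(screen) − rank(sleep): 0, 0, 1, 0, 0, 0, -1; Σd² = 2
ρ = 1 − 6Σd² / [n(n²−1)] = 1 − 6×2 / (7×48) = 1 − 12/336 ≈ 0.964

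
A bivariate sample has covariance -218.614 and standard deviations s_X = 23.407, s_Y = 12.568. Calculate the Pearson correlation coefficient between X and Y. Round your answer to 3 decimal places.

r = Cov(X,Y) / (s_X · s_Y) = -218.614 / (23.407 × 12.568)
  = -218.614 / 294.1792 ≈ -0.743

-0.743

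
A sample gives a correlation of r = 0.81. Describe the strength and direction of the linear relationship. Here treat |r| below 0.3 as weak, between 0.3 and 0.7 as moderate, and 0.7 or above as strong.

strong positive

r = 0.81 > 0 so the relationship is positive.
|r| = 0.81, which falls in the strong range.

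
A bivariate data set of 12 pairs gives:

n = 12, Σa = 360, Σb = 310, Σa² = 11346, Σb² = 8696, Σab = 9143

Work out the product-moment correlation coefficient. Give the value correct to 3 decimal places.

r = (nΣab − ΣaΣb) / √[(nΣa² − (Σa)²)(nΣb² − (Σb)²)]
Numerator: 12×9143 − 360×310 = -1884
Denominator: √[(136152 − 129600)(104352 − 96100)] = √[6552 × 8252] = 7353.0337
r = -1884 / 7353.0337 ≈ -0.256

-0.256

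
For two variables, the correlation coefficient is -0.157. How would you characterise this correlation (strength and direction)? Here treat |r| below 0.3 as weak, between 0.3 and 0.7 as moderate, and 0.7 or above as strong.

weak negative

r = -0.157 < 0 so the relationship is negative.
|r| = 0.157, which falls in the weak range.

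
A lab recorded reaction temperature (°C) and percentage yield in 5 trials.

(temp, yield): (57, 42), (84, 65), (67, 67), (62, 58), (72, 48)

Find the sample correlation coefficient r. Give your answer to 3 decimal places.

n = 5, Σx = 342, Σy = 280, Σx² = 23822, Σy² = 16146, Σxy = 19395
nΣxy − ΣxΣy = 96975 − 95760 = 1215
nΣx² − (Σx)² = 119110 − 116964 = 2146; nΣy² − (Σy)² = 80730 − 78400 = 2330
r = 1215 / √(2146 × 2330) = 1215 / 2236.1082 ≈ 0.543

0.543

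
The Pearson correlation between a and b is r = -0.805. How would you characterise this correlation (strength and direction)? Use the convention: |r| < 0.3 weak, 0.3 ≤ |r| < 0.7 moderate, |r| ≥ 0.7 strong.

r = -0.805 < 0 so the relationship is negative.
|r| = 0.805, which falls in the strong range.

strong negative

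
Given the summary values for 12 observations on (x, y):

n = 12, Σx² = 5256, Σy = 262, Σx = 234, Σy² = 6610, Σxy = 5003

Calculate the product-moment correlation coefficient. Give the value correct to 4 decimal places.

r = (nΣxy − ΣxΣy) / √[(nΣx² − (Σx)²)(nΣy² − (Σy)²)]
Numerator: 12×5003 − 234×262 = -1272
Denominator: √[(63072 − 54756)(79320 − 68644)] = √[8316 × 10676] = 9422.3997
r = -1272 / 9422.3997 ≈ -0.1350

-0.1350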